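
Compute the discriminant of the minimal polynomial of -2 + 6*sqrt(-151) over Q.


The element -2 + 6*sqrt(-151) has minimal polynomial:
x^2 + 4*x + 5440
Discriminant = (4)^2 - 4*(5440)
= 16 - 21760
= -21744

-21744


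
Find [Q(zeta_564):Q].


The degree equals Euler's totient phi(564).
564 = 2^2 * 3 * 47
phi(564) = 184

184


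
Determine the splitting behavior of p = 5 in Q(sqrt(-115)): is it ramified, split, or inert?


K = Q(sqrt(-115)). Since d mod 4 = 1, disc(K) = -115.
Check p | disc: -115 mod 5 = 0.
p divides disc, so p ramifies: (p) = P^2 with e=2, f=1, g=1.
Therefore p is ramified.

ramified


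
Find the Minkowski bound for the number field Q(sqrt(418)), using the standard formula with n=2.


d = 418, d mod 4 = 2, so disc(K) = 4d = 1672; |disc(K)| = 1672
Real quadratic field, so n = 2, s = r2 = 0, r1 = 2
M = (n!/n^n) * (4/pi)^s * sqrt(|disc(K)|) = (2!/2^2) * (4/pi)^0 * sqrt(1672)
= 0.5 * 1.000000 * 40.890097
= 20.4450

20.4450


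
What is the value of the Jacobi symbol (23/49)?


Compute (23/49) via quadratic reciprocity:
  reciprocity: (23/49) -> +(49/23)
  reduce: (3/23)
  reciprocity: (3/23) -> -(23/3)
  reduce: (2/3)
  pull out 2: (2/3) = -1  (since 3 mod 8 = 3)
  (1/3) = 1
Product of signs = 1

1


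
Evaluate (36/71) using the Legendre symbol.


p = 71 is prime, so compute (36/71) with the reciprocity algorithm (Jacobi-symbol steps: pull out 2s via (2/n), flip via reciprocity, reduce):
  pull out 2: (2/71) = +1  (since 71 mod 8 = 7)
  pull out 2: (2/71) = +1  (since 71 mod 8 = 7)
  reciprocity: (9/71) -> +(71/9)
  reduce: (8/9)
  pull out 2: (2/9) = +1  (since 9 mod 8 = 1)
  pull out 2: (2/9) = +1  (since 9 mod 8 = 1)
  pull out 2: (2/9) = +1  (since 9 mod 8 = 1)
  (1/9) = 1
Product of signs = 1
(36/71) = 1

1


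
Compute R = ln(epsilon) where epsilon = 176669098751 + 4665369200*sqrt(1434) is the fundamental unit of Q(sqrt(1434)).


epsilon = 176669098751 + 4665369200*sqrt(1434)
= 3.5334e+11
R = ln(3.5334e+11)
= 26.5907

26.5907


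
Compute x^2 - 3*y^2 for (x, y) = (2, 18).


x^2 - d*y^2
= 2^2 - 3*18^2
= 4 - 972
= -968

-968


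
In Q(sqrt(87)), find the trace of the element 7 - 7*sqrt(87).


Tr(a + b*sqrt(d)) = (a + b*sqrt(d)) + (a - b*sqrt(d)) = 2a
= 2 * (7)
= 14

14


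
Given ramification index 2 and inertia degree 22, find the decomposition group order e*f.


|D_P| = e * f
= 2 * 22
= 44

44


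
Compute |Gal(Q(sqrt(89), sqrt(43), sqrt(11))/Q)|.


The 3 square roots of distinct primes are multiplicatively independent over Q,
so [K:Q] = 2^3 and Gal(K/Q) is isomorphic to (Z/2Z)^3.
|Gal| = 2^3 = 8

8


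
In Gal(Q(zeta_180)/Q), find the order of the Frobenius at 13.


The Frobenius at p in Gal(Q(zeta_n)/Q) = (Z/nZ)* is the class of p, so its order is ord_180(13), the smallest k >= 1 with 13^k = 1 mod 180.
n = 180 = 2^2 * 3^2 * 5, phi(180) = 48; the order divides phi(n).
Divisors of 48: 1, 2, 3, 4, 6, 8, 12, 16, 24, 48
Repeated squaring mod 180: 13^1 = 13, 13^2 = 169, 13^4 = 121, 13^8 = 61, 13^16 = 121, 13^32 = 61
Test divisors in increasing order:
  k=1: 13^1 = 13 mod 180
  k=2: 13^2 = 169 mod 180
  k=3: 13^3 = 169 * 13 = 37 mod 180
  k=4: 13^4 = 121 mod 180
  k=6: 13^6 = 121 * 169 = 109 mod 180
  k=8: 13^8 = 61 mod 180
  k=12: 13^12 = 61 * 121 = 1 mod 180  <- first divisor giving 1
Order = 12

12


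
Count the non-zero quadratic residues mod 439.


For prime p, the number of non-zero quadratic residues is (p-1)/2.
= (439-1)/2
= 219

219


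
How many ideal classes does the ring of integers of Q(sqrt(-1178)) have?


K = Q(sqrt(-1178)). d mod 4 = 2, so D = disc(K) = 4d = -4712
h(K) equals the number of primitive reduced positive-definite forms (a, b, c) = a*x^2 + b*x*y + c*y^2 with b^2 - 4ac = D,
where reduced means |b| <= a <= c, with b >= 0 whenever |b| = a or a = c, and primitive means gcd(a, b, c) = 1.
Reduced forces 3a^2 <= |D| = 4712, so 1 <= a <= 39; b must have the parity of D, and c = (b^2 - D)/(4a) must be an integer >= a.
Enumerate a = 1..39, b in [-a, a]:
  a=1: (1, 0, 1178)  [1]
  a=2: (2, 0, 589)  [1]
  a=3: (3, -2, 393), (3, 2, 393)  [2]
  a=4..5: none
  a=6: (6, -4, 197), (6, 4, 197)  [2]
  a=7..8: none
  a=9: (9, -2, 131), (9, 2, 131)  [2]
  a=10..17: none
  a=18: (18, -16, 69), (18, 16, 69)  [2]
  a=19: (19, 0, 62)  [1]
  a=20..22: none
  a=23: (23, -16, 54), (23, 16, 54)  [2]
  a=24..26: none
  a=27: (27, -16, 46), (27, 16, 46)  [2]
  a=28..30: none
  a=31: (31, 0, 38)  [1]
  a=32..39: none
Total reduced forms: 1 + 1 + 2 + 2 + 2 + 2 + 1 + 2 + 2 + 1 = 16
h = 16

16


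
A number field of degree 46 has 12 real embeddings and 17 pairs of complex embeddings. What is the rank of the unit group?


By Dirichlet's unit theorem:
rank = r1 + r2 - 1
= 12 + 17 - 1
= 28

28


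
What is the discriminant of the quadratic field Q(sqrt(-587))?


For K = Q(sqrt(d)) with d squarefree: disc(K) = d if d = 1 mod 4, and disc(K) = 4d if d = 2 or 3 mod 4.
Here d = -587, and d mod 4 = 1.
d = 1 mod 4 (O_K = Z[(1+sqrt(d))/2]), so disc(K) = d = -587

-587


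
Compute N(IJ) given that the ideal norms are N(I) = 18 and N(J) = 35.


N(IJ) = N(I) * N(J)
= 18 * 35
= 630

630


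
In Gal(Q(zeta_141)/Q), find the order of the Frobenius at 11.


The Frobenius at p in Gal(Q(zeta_n)/Q) = (Z/nZ)* is the class of p, so its order is ord_141(11), the smallest k >= 1 with 11^k = 1 mod 141.
n = 141 = 3 * 47, phi(141) = 92; the order divides phi(n).
Divisors of 92: 1, 2, 4, 23, 46, 92
Repeated squaring mod 141: 11^1 = 11, 11^2 = 121, 11^4 = 118, 11^8 = 106, 11^16 = 97, 11^32 = 103, 11^64 = 34
Test divisors in increasing order:
  k=1: 11^1 = 11 mod 141
  k=2: 11^2 = 121 mod 141
  k=4: 11^4 = 118 mod 141
  k=23: 11^23 = 97 * 118 * 121 * 11 = 140 mod 141
  k=46: 11^46 = 103 * 106 * 118 * 121 = 1 mod 141  <- first divisor giving 1
Order = 46

46


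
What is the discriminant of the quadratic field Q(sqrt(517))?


For K = Q(sqrt(d)) with d squarefree: disc(K) = d if d = 1 mod 4, and disc(K) = 4d if d = 2 or 3 mod 4.
Here d = 517, and d mod 4 = 1.
d = 1 mod 4 (O_K = Z[(1+sqrt(d))/2]), so disc(K) = d = 517

517


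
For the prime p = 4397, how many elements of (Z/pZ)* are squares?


For prime p, the number of non-zero quadratic residues is (p-1)/2.
= (4397-1)/2
= 2198

2198


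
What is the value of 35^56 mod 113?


p = 113 is prime and the exponent is (p-1)/2 = 56, so by Euler's criterion 35^56 = (35/113) = +1 or -1 mod 113.
Compute by square-and-multiply:
  56 = 32 + 16 + 8 (binary 111000)
  Repeated squaring mod 113: 35^1 = 35, 35^2 = 95, 35^4 = 98, 35^8 = 112, 35^16 = 1, 35^32 = 1
  35^56 = 35^32 * 35^16 * 35^8 = 1 * 1 * 112 mod 113
    1 * 1 = 1 = 1 mod 113
    1 * 112 = 112 = 112 mod 113
  35^56 = 112 mod 113
Result 112 = p - 1 = -1 mod 113: 35 is a quadratic non-residue mod 113. As a residue in [0, p-1] the value is 112.
35^56 mod 113 = 112

112


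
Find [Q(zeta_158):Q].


The degree equals Euler's totient phi(158).
158 = 2 * 79
phi(158) = 78

78


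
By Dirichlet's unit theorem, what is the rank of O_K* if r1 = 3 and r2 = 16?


By Dirichlet's unit theorem:
rank = r1 + r2 - 1
= 3 + 16 - 1
= 18

18


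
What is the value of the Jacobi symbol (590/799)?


Compute (590/799) via quadratic reciprocity:
  pull out 2: (2/799) = +1  (since 799 mod 8 = 7)
  reciprocity: (295/799) -> -(799/295)
  reduce: (209/295)
  reciprocity: (209/295) -> +(295/209)
  reduce: (86/209)
  pull out 2: (2/209) = +1  (since 209 mod 8 = 1)
  reciprocity: (43/209) -> +(209/43)
  reduce: (37/43)
  reciprocity: (37/43) -> +(43/37)
  reduce: (6/37)
  pull out 2: (2/37) = -1  (since 37 mod 8 = 5)
  reciprocity: (3/37) -> +(37/3)
  reduce: (1/3)
  (1/3) = 1
Product of signs = 1

1


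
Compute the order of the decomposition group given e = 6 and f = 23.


|D_P| = e * f
= 6 * 23
= 138

138


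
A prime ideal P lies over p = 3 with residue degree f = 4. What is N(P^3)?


N(P^a) = p^(a*f)
= 3^(3*4)
= 3^12
= 531441

531441


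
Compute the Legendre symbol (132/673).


p = 673 is prime, so compute (132/673) with the reciprocity algorithm (Jacobi-symbol steps: pull out 2s via (2/n), flip via reciprocity, reduce):
  pull out 2: (2/673) = +1  (since 673 mod 8 = 1)
  pull out 2: (2/673) = +1  (since 673 mod 8 = 1)
  reciprocity: (33/673) -> +(673/33)
  reduce: (13/33)
  reciprocity: (13/33) -> +(33/13)
  reduce: (7/13)
  reciprocity: (7/13) -> +(13/7)
  reduce: (6/7)
  pull out 2: (2/7) = +1  (since 7 mod 8 = 7)
  reciprocity: (3/7) -> -(7/3)
  reduce: (1/3)
  (1/3) = 1
Product of signs = -1
(132/673) = -1

-1


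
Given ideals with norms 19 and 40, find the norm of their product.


N(IJ) = N(I) * N(J)
= 19 * 40
= 760

760


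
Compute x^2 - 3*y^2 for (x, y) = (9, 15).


x^2 - d*y^2
= 9^2 - 3*15^2
= 81 - 675
= -594

-594


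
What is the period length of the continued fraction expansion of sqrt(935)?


Run the CF algorithm for sqrt(935).
a_0 = floor(sqrt(935)) = 30; set m_0=0, q_0=1.
Recurrence: m' = q*a - m,  q' = (d - m'^2)/q,  a' = floor((a_0 + m')/q').
  step 1: m=30, q=35, a=1
  step 2: m=5, q=26, a=1
  step 3: m=21, q=19, a=2
  step 4: m=17, q=34, a=1
  step 5: m=17, q=19, a=2
  step 6: m=21, q=26, a=1
  step 7: m=5, q=35, a=1
  step 8: m=30, q=1, a=60
a_8 = 2*a_0 = 60, so the period closes here.
sqrt(935) = [30; 1, 1, 2, 1, 2, 1, 1, 60]
Period length = 8

8


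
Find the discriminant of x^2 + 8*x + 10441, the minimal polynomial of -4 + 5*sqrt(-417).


The element -4 + 5*sqrt(-417) has minimal polynomial:
x^2 + 8*x + 10441
Discriminant = (8)^2 - 4*(10441)
= 64 - 41764
= -41700

-41700


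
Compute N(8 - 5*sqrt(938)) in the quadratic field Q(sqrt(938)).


N(a + b*sqrt(d)) = a^2 - d*b^2
= (8)^2 - (938)*(-5)^2
= 64 - 23450
= -23386

-23386


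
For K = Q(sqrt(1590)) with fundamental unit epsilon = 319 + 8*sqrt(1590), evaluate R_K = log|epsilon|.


epsilon = 319 + 8*sqrt(1590)
= 637.9984
R = ln(637.9984)
= 6.4583

6.4583


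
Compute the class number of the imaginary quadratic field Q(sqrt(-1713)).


K = Q(sqrt(-1713)). d mod 4 = 3, so D = disc(K) = 4d = -6852
h(K) equals the number of primitive reduced positive-definite forms (a, b, c) = a*x^2 + b*x*y + c*y^2 with b^2 - 4ac = D,
where reduced means |b| <= a <= c, with b >= 0 whenever |b| = a or a = c, and primitive means gcd(a, b, c) = 1.
Reduced forces 3a^2 <= |D| = 6852, so 1 <= a <= 47; b must have the parity of D, and c = (b^2 - D)/(4a) must be an integer >= a.
Enumerate a = 1..47, b in [-a, a]:
  a=1: (1, 0, 1713)  [1]
  a=2: (2, 2, 857)  [1]
  a=3: (3, 0, 571)  [1]
  a=4..5: none
  a=6: (6, 6, 287)  [1]
  a=7: (7, -6, 246), (7, 6, 246)  [2]
  a=8..10: none
  a=11: (11, -10, 158), (11, 10, 158)  [2]
  a=12: none
  a=13: (13, -8, 133), (13, 8, 133)  [2]
  a=14: (14, -6, 123), (14, 6, 123)  [2]
  a=15..16: none
  a=17: (17, -4, 101), (17, 4, 101)  [2]
  a=18: none
  a=19: (19, -8, 91), (19, 8, 91)  [2]
  a=20: none
  a=21: (21, -6, 82), (21, 6, 82)  [2]
  a=22: (22, -10, 79), (22, 10, 79)  [2]
  a=23: (23, -18, 78), (23, 18, 78)  [2]
  a=24..25: none
  a=26: (26, -18, 69), (26, 18, 69)  [2]
  a=27..32: none
  a=33: (33, -12, 53), (33, 12, 53)  [2]
  a=34: (34, -30, 57), (34, 30, 57)  [2]
  a=35..36: none
  a=37: (37, -20, 49), (37, 20, 49)  [2]
  a=38: (38, -30, 51), (38, 30, 51)  [2]
  a=39: (39, -18, 46), (39, 18, 46)  [2]
  a=40: none
  a=41: (41, -6, 42), (41, 6, 42)  [2]
  a=42..47: none
Total reduced forms: 1 + 1 + 1 + 1 + 2 + 2 + 2 + 2 + 2 + 2 + 2 + 2 + 2 + 2 + 2 + 2 + 2 + 2 + 2 + 2 = 36
h = 36

36


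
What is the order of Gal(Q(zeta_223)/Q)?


|Gal(Q(zeta_223)/Q)| = phi(223)
= 222

222


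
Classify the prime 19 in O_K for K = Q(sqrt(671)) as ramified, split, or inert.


K = Q(sqrt(671)). Since d mod 4 = 3, disc(K) = 2684.
Check p | disc: 2684 mod 19 = 5.
p does not divide disc. Compute Legendre symbol (d/p):
6^((19-1)/2) mod 19 = 1
(d/p) = 1, so p splits: (p) = P*P' with e=1, f=1, g=2.
Therefore p is split.

split


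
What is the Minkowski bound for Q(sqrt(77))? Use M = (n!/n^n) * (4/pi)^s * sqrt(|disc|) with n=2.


d = 77, d mod 4 = 1, so disc(K) = d = 77; |disc(K)| = 77
Real quadratic field, so n = 2, s = r2 = 0, r1 = 2
M = (n!/n^n) * (4/pi)^s * sqrt(|disc(K)|) = (2!/2^2) * (4/pi)^0 * sqrt(77)
= 0.5 * 1.000000 * 8.774964
= 4.3875

4.3875


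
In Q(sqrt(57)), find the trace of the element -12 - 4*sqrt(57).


Tr(a + b*sqrt(d)) = (a + b*sqrt(d)) + (a - b*sqrt(d)) = 2a
= 2 * (-12)
= -24

-24


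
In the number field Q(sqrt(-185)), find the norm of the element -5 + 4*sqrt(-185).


N(a + b*sqrt(d)) = a^2 - d*b^2
= (-5)^2 - (-185)*(4)^2
= 25 + 2960
= 2985

2985


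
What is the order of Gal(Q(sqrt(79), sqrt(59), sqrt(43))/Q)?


The 3 square roots of distinct primes are multiplicatively independent over Q,
so [K:Q] = 2^3 and Gal(K/Q) is isomorphic to (Z/2Z)^3.
|Gal| = 2^3 = 8

8


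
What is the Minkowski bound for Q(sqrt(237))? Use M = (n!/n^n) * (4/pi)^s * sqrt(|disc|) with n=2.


d = 237, d mod 4 = 1, so disc(K) = d = 237; |disc(K)| = 237
Real quadratic field, so n = 2, s = r2 = 0, r1 = 2
M = (n!/n^n) * (4/pi)^s * sqrt(|disc(K)|) = (2!/2^2) * (4/pi)^0 * sqrt(237)
= 0.5 * 1.000000 * 15.394804
= 7.6974

7.6974


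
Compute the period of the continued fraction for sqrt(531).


Run the CF algorithm for sqrt(531).
a_0 = floor(sqrt(531)) = 23; set m_0=0, q_0=1.
Recurrence: m' = q*a - m,  q' = (d - m'^2)/q,  a' = floor((a_0 + m')/q').
  step 1: m=23, q=2, a=23
  step 2: m=23, q=1, a=46
a_2 = 2*a_0 = 46, so the period closes here.
sqrt(531) = [23; 23, 46]
Period length = 2

2


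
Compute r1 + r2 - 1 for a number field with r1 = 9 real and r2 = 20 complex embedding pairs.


By Dirichlet's unit theorem:
rank = r1 + r2 - 1
= 9 + 20 - 1
= 28

28


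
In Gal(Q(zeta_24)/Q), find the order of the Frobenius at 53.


The Frobenius at p in Gal(Q(zeta_n)/Q) = (Z/nZ)* is the class of p, so its order is ord_24(53), the smallest k >= 1 with 53^k = 1 mod 24.
n = 24 = 2^3 * 3, phi(24) = 8; the order divides phi(n).
Divisors of 8: 1, 2, 4, 8
Repeated squaring mod 24: 53^1 = 5, 53^2 = 1, 53^4 = 1, 53^8 = 1
Test divisors in increasing order:
  k=1: 53^1 = 5 mod 24
  k=2: 53^2 = 1 mod 24  <- first divisor giving 1
Order = 2

2


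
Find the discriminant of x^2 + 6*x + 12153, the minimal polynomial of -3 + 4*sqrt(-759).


The element -3 + 4*sqrt(-759) has minimal polynomial:
x^2 + 6*x + 12153
Discriminant = (6)^2 - 4*(12153)
= 36 - 48612
= -48576

-48576


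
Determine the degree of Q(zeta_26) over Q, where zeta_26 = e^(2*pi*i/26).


The degree equals Euler's totient phi(26).
26 = 2 * 13
phi(26) = 12

12


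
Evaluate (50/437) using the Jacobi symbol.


Compute (50/437) via quadratic reciprocity:
  pull out 2: (2/437) = -1  (since 437 mod 8 = 5)
  reciprocity: (25/437) -> +(437/25)
  reduce: (12/25)
  pull out 2: (2/25) = +1  (since 25 mod 8 = 1)
  pull out 2: (2/25) = +1  (since 25 mod 8 = 1)
  reciprocity: (3/25) -> +(25/3)
  reduce: (1/3)
  (1/3) = 1
Product of signs = -1

-1


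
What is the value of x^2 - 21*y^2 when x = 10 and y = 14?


x^2 - d*y^2
= 10^2 - 21*14^2
= 100 - 4116
= -4016

-4016


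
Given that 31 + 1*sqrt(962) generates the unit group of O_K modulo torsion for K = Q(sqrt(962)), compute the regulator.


epsilon = 31 + 1*sqrt(962)
= 62.0161
R = ln(62.0161)
= 4.1274

4.1274


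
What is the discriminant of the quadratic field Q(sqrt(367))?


For K = Q(sqrt(d)) with d squarefree: disc(K) = d if d = 1 mod 4, and disc(K) = 4d if d = 2 or 3 mod 4.
Here d = 367, and d mod 4 = 3.
d = 3 mod 4, not 1 (O_K = Z[sqrt(d)]), so disc(K) = 4d = 4 * (367) = 1468

1468


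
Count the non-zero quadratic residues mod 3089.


For prime p, the number of non-zero quadratic residues is (p-1)/2.
= (3089-1)/2
= 1544

1544


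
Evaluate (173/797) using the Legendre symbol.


p = 797 is prime, so compute (173/797) with the reciprocity algorithm (Jacobi-symbol steps: pull out 2s via (2/n), flip via reciprocity, reduce):
  reciprocity: (173/797) -> +(797/173)
  reduce: (105/173)
  reciprocity: (105/173) -> +(173/105)
  reduce: (68/105)
  pull out 2: (2/105) = +1  (since 105 mod 8 = 1)
  pull out 2: (2/105) = +1  (since 105 mod 8 = 1)
  reciprocity: (17/105) -> +(105/17)
  reduce: (3/17)
  reciprocity: (3/17) -> +(17/3)
  reduce: (2/3)
  pull out 2: (2/3) = -1  (since 3 mod 8 = 3)
  (1/3) = 1
Product of signs = -1
(173/797) = -1

-1


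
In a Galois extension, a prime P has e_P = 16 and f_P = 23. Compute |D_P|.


|D_P| = e * f
= 16 * 23
= 368

368


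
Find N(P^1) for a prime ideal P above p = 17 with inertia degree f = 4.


N(P^a) = p^(a*f)
= 17^(1*4)
= 17^4
= 83521

83521


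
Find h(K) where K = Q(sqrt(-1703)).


K = Q(sqrt(-1703)). d mod 4 = 1, so D = disc(K) = d = -1703
h(K) equals the number of primitive reduced positive-definite forms (a, b, c) = a*x^2 + b*x*y + c*y^2 with b^2 - 4ac = D,
where reduced means |b| <= a <= c, with b >= 0 whenever |b| = a or a = c, and primitive means gcd(a, b, c) = 1.
Reduced forces 3a^2 <= |D| = 1703, so 1 <= a <= 23; b must have the parity of D, and c = (b^2 - D)/(4a) must be an integer >= a.
Enumerate a = 1..23, b in [-a, a]:
  a=1: (1, 1, 426)  [1]
  a=2: (2, -1, 213), (2, 1, 213)  [2]
  a=3: (3, -1, 142), (3, 1, 142)  [2]
  a=4: (4, -3, 107), (4, 3, 107)  [2]
  a=5: none
  a=6: (6, -5, 72), (6, -1, 71), (6, 1, 71), (6, 5, 72)  [4]
  a=7: none
  a=8: (8, -5, 54), (8, 5, 54)  [2]
  a=9: (9, -5, 48), (9, 5, 48)  [2]
  a=10..11: none
  a=12: (12, -11, 38), (12, -5, 36), (12, 5, 36), (12, 11, 38)  [4]
  a=13: (13, 13, 36)  [1]
  a=14..15: none
  a=16: (16, -5, 27), (16, 5, 27)  [2]
  a=17: none
  a=18: (18, -13, 26), (18, -5, 24), (18, 5, 24), (18, 13, 26)  [4]
  a=19: (19, -11, 24), (19, 11, 24)  [2]
  a=20..23: none
Total reduced forms: 1 + 2 + 2 + 2 + 4 + 2 + 2 + 4 + 1 + 2 + 4 + 2 = 28
h = 28

28


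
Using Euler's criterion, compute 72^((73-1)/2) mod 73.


p = 73 is prime and the exponent is (p-1)/2 = 36, so by Euler's criterion 72^36 = (72/73) = +1 or -1 mod 73.
Compute by square-and-multiply:
  36 = 32 + 4 (binary 100100)
  Repeated squaring mod 73: 72^1 = 72, 72^2 = 1, 72^4 = 1, 72^8 = 1, 72^16 = 1, 72^32 = 1
  72^36 = 72^32 * 72^4 = 1 * 1 mod 73
    1 * 1 = 1 = 1 mod 73
  72^36 = 1 mod 73
Result 1: 72 is a quadratic residue mod 73.
72^36 mod 73 = 1

1


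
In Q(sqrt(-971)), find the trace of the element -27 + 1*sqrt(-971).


Tr(a + b*sqrt(d)) = (a + b*sqrt(d)) + (a - b*sqrt(d)) = 2a
= 2 * (-27)
= -54

-54


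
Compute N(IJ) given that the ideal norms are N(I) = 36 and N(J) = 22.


N(IJ) = N(I) * N(J)
= 36 * 22
= 792

792


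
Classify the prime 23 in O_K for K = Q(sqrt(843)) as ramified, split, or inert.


K = Q(sqrt(843)). Since d mod 4 = 3, disc(K) = 3372.
Check p | disc: 3372 mod 23 = 14.
p does not divide disc. Compute Legendre symbol (d/p):
15^((23-1)/2) mod 23 = -1
(d/p) = -1, so p is inert: (p) stays prime with e=1, f=2, g=1.
Therefore p is inert.

inert


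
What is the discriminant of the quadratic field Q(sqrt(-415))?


For K = Q(sqrt(d)) with d squarefree: disc(K) = d if d = 1 mod 4, and disc(K) = 4d if d = 2 or 3 mod 4.
Here d = -415, and d mod 4 = 1.
d = 1 mod 4 (O_K = Z[(1+sqrt(d))/2]), so disc(K) = d = -415

-415


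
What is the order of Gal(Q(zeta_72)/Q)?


|Gal(Q(zeta_72)/Q)| = phi(72)
= 24

24


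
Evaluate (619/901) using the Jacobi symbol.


Compute (619/901) via quadratic reciprocity:
  reciprocity: (619/901) -> +(901/619)
  reduce: (282/619)
  pull out 2: (2/619) = -1  (since 619 mod 8 = 3)
  reciprocity: (141/619) -> +(619/141)
  reduce: (55/141)
  reciprocity: (55/141) -> +(141/55)
  reduce: (31/55)
  reciprocity: (31/55) -> -(55/31)
  reduce: (24/31)
  pull out 2: (2/31) = +1  (since 31 mod 8 = 7)
  pull out 2: (2/31) = +1  (since 31 mod 8 = 7)
  pull out 2: (2/31) = +1  (since 31 mod 8 = 7)
  reciprocity: (3/31) -> -(31/3)
  reduce: (1/3)
  (1/3) = 1
Product of signs = -1

-1


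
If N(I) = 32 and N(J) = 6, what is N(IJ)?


N(IJ) = N(I) * N(J)
= 32 * 6
= 192

192


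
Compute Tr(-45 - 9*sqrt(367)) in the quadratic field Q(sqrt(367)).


Tr(a + b*sqrt(d)) = (a + b*sqrt(d)) + (a - b*sqrt(d)) = 2a
= 2 * (-45)
= -90

-90


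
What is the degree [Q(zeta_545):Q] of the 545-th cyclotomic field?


The degree equals Euler's totient phi(545).
545 = 5 * 109
phi(545) = 432

432


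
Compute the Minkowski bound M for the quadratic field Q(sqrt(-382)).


d = -382, d mod 4 = 2, so disc(K) = 4d = -1528; |disc(K)| = 1528
Imaginary quadratic field, so n = 2, s = r2 = 1, r1 = 0
M = (n!/n^n) * (4/pi)^s * sqrt(|disc(K)|) = (2!/2^2) * (4/pi)^1 * sqrt(1528)
= 0.5 * 1.273240 * 39.089641
= 24.8852

24.8852


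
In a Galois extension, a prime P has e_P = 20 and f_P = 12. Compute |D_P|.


|D_P| = e * f
= 20 * 12
= 240

240


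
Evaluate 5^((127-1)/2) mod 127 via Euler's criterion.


p = 127 is prime and the exponent is (p-1)/2 = 63, so by Euler's criterion 5^63 = (5/127) = +1 or -1 mod 127.
Compute by square-and-multiply:
  63 = 32 + 16 + 8 + 4 + 2 + 1 (binary 111111)
  Repeated squaring mod 127: 5^1 = 5, 5^2 = 25, 5^4 = 117, 5^8 = 100, 5^16 = 94, 5^32 = 73
  5^63 = 5^32 * 5^16 * 5^8 * 5^4 * 5^2 * 5^1 = 73 * 94 * 100 * 117 * 25 * 5 mod 127
    73 * 94 = 6862 = 4 mod 127
    4 * 100 = 400 = 19 mod 127
    19 * 117 = 2223 = 64 mod 127
    64 * 25 = 1600 = 76 mod 127
    76 * 5 = 380 = 126 mod 127
  5^63 = 126 mod 127
Result 126 = p - 1 = -1 mod 127: 5 is a quadratic non-residue mod 127. As a residue in [0, p-1] the value is 126.
5^63 mod 127 = 126

126


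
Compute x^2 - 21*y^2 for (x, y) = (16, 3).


x^2 - d*y^2
= 16^2 - 21*3^2
= 256 - 189
= 67

67


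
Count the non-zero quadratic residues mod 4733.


For prime p, the number of non-zero quadratic residues is (p-1)/2.
= (4733-1)/2
= 2366

2366


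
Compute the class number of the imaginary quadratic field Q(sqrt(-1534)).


K = Q(sqrt(-1534)). d mod 4 = 2, so D = disc(K) = 4d = -6136
h(K) equals the number of primitive reduced positive-definite forms (a, b, c) = a*x^2 + b*x*y + c*y^2 with b^2 - 4ac = D,
where reduced means |b| <= a <= c, with b >= 0 whenever |b| = a or a = c, and primitive means gcd(a, b, c) = 1.
Reduced forces 3a^2 <= |D| = 6136, so 1 <= a <= 45; b must have the parity of D, and c = (b^2 - D)/(4a) must be an integer >= a.
Enumerate a = 1..45, b in [-a, a]:
  a=1: (1, 0, 1534)  [1]
  a=2: (2, 0, 767)  [1]
  a=3..4: none
  a=5: (5, -2, 307), (5, 2, 307)  [2]
  a=6..9: none
  a=10: (10, -8, 155), (10, 8, 155)  [2]
  a=11..12: none
  a=13: (13, 0, 118)  [1]
  a=14..16: none
  a=17: (17, -16, 94), (17, 16, 94)  [2]
  a=18: none
  a=19: (19, -18, 85), (19, 18, 85)  [2]
  a=20..24: none
  a=25: (25, -8, 62), (25, 8, 62)  [2]
  a=26: (26, 0, 59)  [1]
  a=27..30: none
  a=31: (31, -8, 50), (31, 8, 50)  [2]
  a=32..33: none
  a=34: (34, -16, 47), (34, 16, 47)  [2]
  a=35..37: none
  a=38: (38, -20, 43), (38, 20, 43)  [2]
  a=39..45: none
Total reduced forms: 1 + 1 + 2 + 2 + 1 + 2 + 2 + 2 + 1 + 2 + 2 + 2 = 20
h = 20

20


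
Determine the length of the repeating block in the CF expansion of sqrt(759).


Run the CF algorithm for sqrt(759).
a_0 = floor(sqrt(759)) = 27; set m_0=0, q_0=1.
Recurrence: m' = q*a - m,  q' = (d - m'^2)/q,  a' = floor((a_0 + m')/q').
  step 1: m=27, q=30, a=1
  step 2: m=3, q=25, a=1
  step 3: m=22, q=11, a=4
  step 4: m=22, q=25, a=1
  step 5: m=3, q=30, a=1
  step 6: m=27, q=1, a=54
a_6 = 2*a_0 = 54, so the period closes here.
sqrt(759) = [27; 1, 1, 4, 1, 1, 54]
Period length = 6

6


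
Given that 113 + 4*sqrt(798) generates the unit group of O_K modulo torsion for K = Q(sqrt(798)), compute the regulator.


epsilon = 113 + 4*sqrt(798)
= 225.9956
R = ln(225.9956)
= 5.4205

5.4205


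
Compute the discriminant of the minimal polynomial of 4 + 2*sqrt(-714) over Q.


The element 4 + 2*sqrt(-714) has minimal polynomial:
x^2 - 8*x + 2872
Discriminant = (-8)^2 - 4*(2872)
= 64 - 11488
= -11424

-11424


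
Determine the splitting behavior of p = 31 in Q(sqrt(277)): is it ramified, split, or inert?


K = Q(sqrt(277)). Since d mod 4 = 1, disc(K) = 277.
Check p | disc: 277 mod 31 = 29.
p does not divide disc. Compute Legendre symbol (d/p):
29^((31-1)/2) mod 31 = -1
(d/p) = -1, so p is inert: (p) stays prime with e=1, f=2, g=1.
Therefore p is inert.

inert


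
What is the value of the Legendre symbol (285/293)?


p = 293 is prime, so compute (285/293) with the reciprocity algorithm (Jacobi-symbol steps: pull out 2s via (2/n), flip via reciprocity, reduce):
  reciprocity: (285/293) -> +(293/285)
  reduce: (8/285)
  pull out 2: (2/285) = -1  (since 285 mod 8 = 5)
  pull out 2: (2/285) = -1  (since 285 mod 8 = 5)
  pull out 2: (2/285) = -1  (since 285 mod 8 = 5)
  (1/285) = 1
Product of signs = -1
(285/293) = -1

-1


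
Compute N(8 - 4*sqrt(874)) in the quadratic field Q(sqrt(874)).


N(a + b*sqrt(d)) = a^2 - d*b^2
= (8)^2 - (874)*(-4)^2
= 64 - 13984
= -13920

-13920


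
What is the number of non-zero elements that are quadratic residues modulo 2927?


For prime p, the number of non-zero quadratic residues is (p-1)/2.
= (2927-1)/2
= 1463

1463


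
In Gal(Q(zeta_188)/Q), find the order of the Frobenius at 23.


The Frobenius at p in Gal(Q(zeta_n)/Q) = (Z/nZ)* is the class of p, so its order is ord_188(23), the smallest k >= 1 with 23^k = 1 mod 188.
n = 188 = 2^2 * 47, phi(188) = 92; the order divides phi(n).
Divisors of 92: 1, 2, 4, 23, 46, 92
Repeated squaring mod 188: 23^1 = 23, 23^2 = 153, 23^4 = 97, 23^8 = 9, 23^16 = 81, 23^32 = 169, 23^64 = 173
Test divisors in increasing order:
  k=1: 23^1 = 23 mod 188
  k=2: 23^2 = 153 mod 188
  k=4: 23^4 = 97 mod 188
  k=23: 23^23 = 81 * 97 * 153 * 23 = 187 mod 188
  k=46: 23^46 = 169 * 9 * 97 * 153 = 1 mod 188  <- first divisor giving 1
Order = 46

46


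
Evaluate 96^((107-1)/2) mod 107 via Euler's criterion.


p = 107 is prime and the exponent is (p-1)/2 = 53, so by Euler's criterion 96^53 = (96/107) = +1 or -1 mod 107.
Compute by square-and-multiply:
  53 = 32 + 16 + 4 + 1 (binary 110101)
  Repeated squaring mod 107: 96^1 = 96, 96^2 = 14, 96^4 = 89, 96^8 = 3, 96^16 = 9, 96^32 = 81
  96^53 = 96^32 * 96^16 * 96^4 * 96^1 = 81 * 9 * 89 * 96 mod 107
    81 * 9 = 729 = 87 mod 107
    87 * 89 = 7743 = 39 mod 107
    39 * 96 = 3744 = 106 mod 107
  96^53 = 106 mod 107
Result 106 = p - 1 = -1 mod 107: 96 is a quadratic non-residue mod 107. As a residue in [0, p-1] the value is 106.
96^53 mod 107 = 106

106


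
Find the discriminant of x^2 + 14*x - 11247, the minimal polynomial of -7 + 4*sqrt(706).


The element -7 + 4*sqrt(706) has minimal polynomial:
x^2 + 14*x - 11247
Discriminant = (14)^2 - 4*(-11247)
= 196 + 44988
= 45184

45184


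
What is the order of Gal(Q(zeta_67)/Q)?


|Gal(Q(zeta_67)/Q)| = phi(67)
= 66

66


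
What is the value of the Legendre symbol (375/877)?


p = 877 is prime, so compute (375/877) with the reciprocity algorithm (Jacobi-symbol steps: pull out 2s via (2/n), flip via reciprocity, reduce):
  reciprocity: (375/877) -> +(877/375)
  reduce: (127/375)
  reciprocity: (127/375) -> -(375/127)
  reduce: (121/127)
  reciprocity: (121/127) -> +(127/121)
  reduce: (6/121)
  pull out 2: (2/121) = +1  (since 121 mod 8 = 1)
  reciprocity: (3/121) -> +(121/3)
  reduce: (1/3)
  (1/3) = 1
Product of signs = -1
(375/877) = -1

-1


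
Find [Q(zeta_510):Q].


The degree equals Euler's totient phi(510).
510 = 2 * 3 * 5 * 17
phi(510) = 128

128


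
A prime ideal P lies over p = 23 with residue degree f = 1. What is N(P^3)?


N(P^a) = p^(a*f)
= 23^(3*1)
= 23^3
= 12167

12167


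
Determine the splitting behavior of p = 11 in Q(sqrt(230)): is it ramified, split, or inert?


K = Q(sqrt(230)). Since d mod 4 = 2, disc(K) = 920.
Check p | disc: 920 mod 11 = 7.
p does not divide disc. Compute Legendre symbol (d/p):
10^((11-1)/2) mod 11 = -1
(d/p) = -1, so p is inert: (p) stays prime with e=1, f=2, g=1.
Therefore p is inert.

inert


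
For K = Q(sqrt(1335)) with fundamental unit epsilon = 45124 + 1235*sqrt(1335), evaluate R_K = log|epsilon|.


epsilon = 45124 + 1235*sqrt(1335)
= 90248.0000
R = ln(90248.0000)
= 11.4103

11.4103


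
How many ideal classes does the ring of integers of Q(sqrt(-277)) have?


K = Q(sqrt(-277)). d mod 4 = 3, so D = disc(K) = 4d = -1108
h(K) equals the number of primitive reduced positive-definite forms (a, b, c) = a*x^2 + b*x*y + c*y^2 with b^2 - 4ac = D,
where reduced means |b| <= a <= c, with b >= 0 whenever |b| = a or a = c, and primitive means gcd(a, b, c) = 1.
Reduced forces 3a^2 <= |D| = 1108, so 1 <= a <= 19; b must have the parity of D, and c = (b^2 - D)/(4a) must be an integer >= a.
Enumerate a = 1..19, b in [-a, a]:
  a=1: (1, 0, 277)  [1]
  a=2: (2, 2, 139)  [1]
  a=3..10: none
  a=11: (11, -6, 26), (11, 6, 26)  [2]
  a=12: none
  a=13: (13, -6, 22), (13, 6, 22)  [2]
  a=14..19: none
Total reduced forms: 1 + 1 + 2 + 2 = 6
h = 6

6


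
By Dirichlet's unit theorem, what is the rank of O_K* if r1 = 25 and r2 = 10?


By Dirichlet's unit theorem:
rank = r1 + r2 - 1
= 25 + 10 - 1
= 34

34


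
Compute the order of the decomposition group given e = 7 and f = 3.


|D_P| = e * f
= 7 * 3
= 21

21


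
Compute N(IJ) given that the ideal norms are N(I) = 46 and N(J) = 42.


N(IJ) = N(I) * N(J)
= 46 * 42
= 1932

1932


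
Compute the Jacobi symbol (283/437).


Compute (283/437) via quadratic reciprocity:
  reciprocity: (283/437) -> +(437/283)
  reduce: (154/283)
  pull out 2: (2/283) = -1  (since 283 mod 8 = 3)
  reciprocity: (77/283) -> +(283/77)
  reduce: (52/77)
  pull out 2: (2/77) = -1  (since 77 mod 8 = 5)
  pull out 2: (2/77) = -1  (since 77 mod 8 = 5)
  reciprocity: (13/77) -> +(77/13)
  reduce: (12/13)
  pull out 2: (2/13) = -1  (since 13 mod 8 = 5)
  pull out 2: (2/13) = -1  (since 13 mod 8 = 5)
  reciprocity: (3/13) -> +(13/3)
  reduce: (1/3)
  (1/3) = 1
Product of signs = -1

-1


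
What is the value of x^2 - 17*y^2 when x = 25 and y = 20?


x^2 - d*y^2
= 25^2 - 17*20^2
= 625 - 6800
= -6175

-6175


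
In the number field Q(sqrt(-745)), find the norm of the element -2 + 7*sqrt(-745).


N(a + b*sqrt(d)) = a^2 - d*b^2
= (-2)^2 - (-745)*(7)^2
= 4 + 36505
= 36509

36509


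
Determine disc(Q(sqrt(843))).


For K = Q(sqrt(d)) with d squarefree: disc(K) = d if d = 1 mod 4, and disc(K) = 4d if d = 2 or 3 mod 4.
Here d = 843, and d mod 4 = 3.
d = 3 mod 4, not 1 (O_K = Z[sqrt(d)]), so disc(K) = 4d = 4 * (843) = 3372

3372


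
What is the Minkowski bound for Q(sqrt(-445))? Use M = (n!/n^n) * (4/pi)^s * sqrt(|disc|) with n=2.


d = -445, d mod 4 = 3, so disc(K) = 4d = -1780; |disc(K)| = 1780
Imaginary quadratic field, so n = 2, s = r2 = 1, r1 = 0
M = (n!/n^n) * (4/pi)^s * sqrt(|disc(K)|) = (2!/2^2) * (4/pi)^1 * sqrt(1780)
= 0.5 * 1.273240 * 42.190046
= 26.8590

26.8590


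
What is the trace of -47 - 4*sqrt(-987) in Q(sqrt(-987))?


Tr(a + b*sqrt(d)) = (a + b*sqrt(d)) + (a - b*sqrt(d)) = 2a
= 2 * (-47)
= -94

-94


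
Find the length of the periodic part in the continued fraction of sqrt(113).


Run the CF algorithm for sqrt(113).
a_0 = floor(sqrt(113)) = 10; set m_0=0, q_0=1.
Recurrence: m' = q*a - m,  q' = (d - m'^2)/q,  a' = floor((a_0 + m')/q').
  step 1: m=10, q=13, a=1
  step 2: m=3, q=8, a=1
  step 3: m=5, q=11, a=1
  step 4: m=6, q=7, a=2
  step 5: m=8, q=7, a=2
  step 6: m=6, q=11, a=1
  step 7: m=5, q=8, a=1
  step 8: m=3, q=13, a=1
  step 9: m=10, q=1, a=20
a_9 = 2*a_0 = 20, so the period closes here.
sqrt(113) = [10; 1, 1, 1, 2, 2, 1, 1, 1, 20]
Period length = 9

9


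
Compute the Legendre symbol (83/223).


p = 223 is prime, so compute (83/223) with the reciprocity algorithm (Jacobi-symbol steps: pull out 2s via (2/n), flip via reciprocity, reduce):
  reciprocity: (83/223) -> -(223/83)
  reduce: (57/83)
  reciprocity: (57/83) -> +(83/57)
  reduce: (26/57)
  pull out 2: (2/57) = +1  (since 57 mod 8 = 1)
  reciprocity: (13/57) -> +(57/13)
  reduce: (5/13)
  reciprocity: (5/13) -> +(13/5)
  reduce: (3/5)
  reciprocity: (3/5) -> +(5/3)
  reduce: (2/3)
  pull out 2: (2/3) = -1  (since 3 mod 8 = 3)
  (1/3) = 1
Product of signs = 1
(83/223) = 1

1


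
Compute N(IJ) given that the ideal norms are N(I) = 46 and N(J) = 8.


N(IJ) = N(I) * N(J)
= 46 * 8
= 368

368


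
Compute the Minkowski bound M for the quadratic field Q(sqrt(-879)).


d = -879, d mod 4 = 1, so disc(K) = d = -879; |disc(K)| = 879
Imaginary quadratic field, so n = 2, s = r2 = 1, r1 = 0
M = (n!/n^n) * (4/pi)^s * sqrt(|disc(K)|) = (2!/2^2) * (4/pi)^1 * sqrt(879)
= 0.5 * 1.273240 * 29.647934
= 18.8745

18.8745


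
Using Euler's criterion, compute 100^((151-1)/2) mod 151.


p = 151 is prime and the exponent is (p-1)/2 = 75, so by Euler's criterion 100^75 = (100/151) = +1 or -1 mod 151.
Compute by square-and-multiply:
  75 = 64 + 8 + 2 + 1 (binary 1001011)
  Repeated squaring mod 151: 100^1 = 100, 100^2 = 34, 100^4 = 99, 100^8 = 137, 100^16 = 45, 100^32 = 62, 100^64 = 69
  100^75 = 100^64 * 100^8 * 100^2 * 100^1 = 69 * 137 * 34 * 100 mod 151
    69 * 137 = 9453 = 91 mod 151
    91 * 34 = 3094 = 74 mod 151
    74 * 100 = 7400 = 1 mod 151
  100^75 = 1 mod 151
Result 1: 100 is a quadratic residue mod 151.
100^75 mod 151 = 1

1


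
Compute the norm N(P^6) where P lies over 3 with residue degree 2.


N(P^a) = p^(a*f)
= 3^(6*2)
= 3^12
= 531441

531441


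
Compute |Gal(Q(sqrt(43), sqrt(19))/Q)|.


The 2 square roots of distinct primes are multiplicatively independent over Q,
so [K:Q] = 2^2 and Gal(K/Q) is isomorphic to (Z/2Z)^2.
|Gal| = 2^2 = 4

4


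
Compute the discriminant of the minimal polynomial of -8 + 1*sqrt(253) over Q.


The element -8 + 1*sqrt(253) has minimal polynomial:
x^2 + 16*x - 189
Discriminant = (16)^2 - 4*(-189)
= 256 + 756
= 1012

1012


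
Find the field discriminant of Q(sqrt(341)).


For K = Q(sqrt(d)) with d squarefree: disc(K) = d if d = 1 mod 4, and disc(K) = 4d if d = 2 or 3 mod 4.
Here d = 341, and d mod 4 = 1.
d = 1 mod 4 (O_K = Z[(1+sqrt(d))/2]), so disc(K) = d = 341

341


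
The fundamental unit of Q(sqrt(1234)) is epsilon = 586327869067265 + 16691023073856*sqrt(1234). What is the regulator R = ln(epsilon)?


epsilon = 586327869067265 + 16691023073856*sqrt(1234)
= 1.1727e+15
R = ln(1.1727e+15)
= 34.6980

34.6980


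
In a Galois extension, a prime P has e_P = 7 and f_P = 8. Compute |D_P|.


|D_P| = e * f
= 7 * 8
= 56

56


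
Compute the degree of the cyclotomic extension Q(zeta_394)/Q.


The degree equals Euler's totient phi(394).
394 = 2 * 197
phi(394) = 196

196


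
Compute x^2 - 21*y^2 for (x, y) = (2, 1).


x^2 - d*y^2
= 2^2 - 21*1^2
= 4 - 21
= -17

-17


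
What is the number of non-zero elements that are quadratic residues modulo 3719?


For prime p, the number of non-zero quadratic residues is (p-1)/2.
= (3719-1)/2
= 1859

1859


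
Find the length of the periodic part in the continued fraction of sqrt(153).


Run the CF algorithm for sqrt(153).
a_0 = floor(sqrt(153)) = 12; set m_0=0, q_0=1.
Recurrence: m' = q*a - m,  q' = (d - m'^2)/q,  a' = floor((a_0 + m')/q').
  step 1: m=12, q=9, a=2
  step 2: m=6, q=13, a=1
  step 3: m=7, q=8, a=2
  step 4: m=9, q=9, a=2
  step 5: m=9, q=8, a=2
  step 6: m=7, q=13, a=1
  step 7: m=6, q=9, a=2
  step 8: m=12, q=1, a=24
a_8 = 2*a_0 = 24, so the period closes here.
sqrt(153) = [12; 2, 1, 2, 2, 2, 1, 2, 24]
Period length = 8

8


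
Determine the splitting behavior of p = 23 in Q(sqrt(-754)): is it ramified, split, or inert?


K = Q(sqrt(-754)). Since d mod 4 = 2, disc(K) = -3016.
Check p | disc: -3016 mod 23 = 20.
p does not divide disc. Compute Legendre symbol (d/p):
5^((23-1)/2) mod 23 = -1
(d/p) = -1, so p is inert: (p) stays prime with e=1, f=2, g=1.
Therefore p is inert.

inert


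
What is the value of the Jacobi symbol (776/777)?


Compute (776/777) via quadratic reciprocity:
  pull out 2: (2/777) = +1  (since 777 mod 8 = 1)
  pull out 2: (2/777) = +1  (since 777 mod 8 = 1)
  pull out 2: (2/777) = +1  (since 777 mod 8 = 1)
  reciprocity: (97/777) -> +(777/97)
  reduce: (1/97)
  (1/97) = 1
Product of signs = 1

1


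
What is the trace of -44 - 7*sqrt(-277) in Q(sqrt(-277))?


Tr(a + b*sqrt(d)) = (a + b*sqrt(d)) + (a - b*sqrt(d)) = 2a
= 2 * (-44)
= -88

-88


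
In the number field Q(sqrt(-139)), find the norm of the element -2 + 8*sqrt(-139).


N(a + b*sqrt(d)) = a^2 - d*b^2
= (-2)^2 - (-139)*(8)^2
= 4 + 8896
= 8900

8900


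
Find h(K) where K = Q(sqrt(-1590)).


K = Q(sqrt(-1590)). d mod 4 = 2, so D = disc(K) = 4d = -6360
h(K) equals the number of primitive reduced positive-definite forms (a, b, c) = a*x^2 + b*x*y + c*y^2 with b^2 - 4ac = D,
where reduced means |b| <= a <= c, with b >= 0 whenever |b| = a or a = c, and primitive means gcd(a, b, c) = 1.
Reduced forces 3a^2 <= |D| = 6360, so 1 <= a <= 46; b must have the parity of D, and c = (b^2 - D)/(4a) must be an integer >= a.
Enumerate a = 1..46, b in [-a, a]:
  a=1: (1, 0, 1590)  [1]
  a=2: (2, 0, 795)  [1]
  a=3: (3, 0, 530)  [1]
  a=4: none
  a=5: (5, 0, 318)  [1]
  a=6: (6, 0, 265)  [1]
  a=7..9: none
  a=10: (10, 0, 159)  [1]
  a=11: (11, -8, 146), (11, 8, 146)  [2]
  a=12: none
  a=13: (13, -6, 123), (13, 6, 123)  [2]
  a=14: none
  a=15: (15, 0, 106)  [1]
  a=16: none
  a=17: (17, -10, 95), (17, 10, 95)  [2]
  a=18: none
  a=19: (19, -10, 85), (19, 10, 85)  [2]
  a=20..21: none
  a=22: (22, -8, 73), (22, 8, 73)  [2]
  a=23..25: none
  a=26: (26, -20, 65), (26, 20, 65)  [2]
  a=27..28: none
  a=29: (29, -22, 59), (29, 22, 59)  [2]
  a=30: (30, 0, 53)  [1]
  a=31..32: none
  a=33: (33, -30, 55), (33, 30, 55)  [2]
  a=34: (34, -24, 51), (34, 24, 51)  [2]
  a=35..36: none
  a=37: (37, -2, 43), (37, 2, 43)  [2]
  a=38: (38, -28, 47), (38, 28, 47)  [2]
  a=39: (39, -6, 41), (39, 6, 41)  [2]
  a=40..46: none
Total reduced forms: 1 + 1 + 1 + 1 + 1 + 1 + 2 + 2 + 1 + 2 + 2 + 2 + 2 + 2 + 1 + 2 + 2 + 2 + 2 + 2 = 32
h = 32

32


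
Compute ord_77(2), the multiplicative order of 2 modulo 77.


We want ord_77(2), the smallest k >= 1 with 2^k = 1 mod 77.
n = 77 = 7 * 11, phi(77) = 60; the order divides phi(n).
Divisors of 60: 1, 2, 3, 4, 5, 6, 10, 12, 15, 20, 30, 60
Repeated squaring mod 77: 2^1 = 2, 2^2 = 4, 2^4 = 16, 2^8 = 25, 2^16 = 9, 2^32 = 4
Test divisors in increasing order:
  k=1: 2^1 = 2 mod 77
  k=2: 2^2 = 4 mod 77
  k=3: 2^3 = 4 * 2 = 8 mod 77
  k=4: 2^4 = 16 mod 77
  k=5: 2^5 = 16 * 2 = 32 mod 77
  k=6: 2^6 = 16 * 4 = 64 mod 77
  k=10: 2^10 = 25 * 4 = 23 mod 77
  k=12: 2^12 = 25 * 16 = 15 mod 77
  k=15: 2^15 = 25 * 16 * 4 * 2 = 43 mod 77
  k=20: 2^20 = 9 * 16 = 67 mod 77
  k=30: 2^30 = 9 * 25 * 16 * 4 = 1 mod 77  <- first divisor giving 1
Order = 30

30


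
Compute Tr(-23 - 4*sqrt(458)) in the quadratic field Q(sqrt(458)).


Tr(a + b*sqrt(d)) = (a + b*sqrt(d)) + (a - b*sqrt(d)) = 2a
= 2 * (-23)
= -46

-46


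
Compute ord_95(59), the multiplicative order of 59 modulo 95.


We want ord_95(59), the smallest k >= 1 with 59^k = 1 mod 95.
n = 95 = 5 * 19, phi(95) = 72; the order divides phi(n).
Divisors of 72: 1, 2, 3, 4, 6, 8, 9, 12, 18, 24, 36, 72
Repeated squaring mod 95: 59^1 = 59, 59^2 = 61, 59^4 = 16, 59^8 = 66, 59^16 = 81, 59^32 = 6, 59^64 = 36
Test divisors in increasing order:
  k=1: 59^1 = 59 mod 95
  k=2: 59^2 = 61 mod 95
  k=3: 59^3 = 61 * 59 = 84 mod 95
  k=4: 59^4 = 16 mod 95
  k=6: 59^6 = 16 * 61 = 26 mod 95
  k=8: 59^8 = 66 mod 95
  k=9: 59^9 = 66 * 59 = 94 mod 95
  k=12: 59^12 = 66 * 16 = 11 mod 95
  k=18: 59^18 = 81 * 61 = 1 mod 95  <- first divisor giving 1
Order = 18

18


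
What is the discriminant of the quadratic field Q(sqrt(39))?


For K = Q(sqrt(d)) with d squarefree: disc(K) = d if d = 1 mod 4, and disc(K) = 4d if d = 2 or 3 mod 4.
Here d = 39, and d mod 4 = 3.
d = 3 mod 4, not 1 (O_K = Z[sqrt(d)]), so disc(K) = 4d = 4 * (39) = 156

156


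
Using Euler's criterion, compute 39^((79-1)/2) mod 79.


p = 79 is prime and the exponent is (p-1)/2 = 39, so by Euler's criterion 39^39 = (39/79) = +1 or -1 mod 79.
Compute by square-and-multiply:
  39 = 32 + 4 + 2 + 1 (binary 100111)
  Repeated squaring mod 79: 39^1 = 39, 39^2 = 20, 39^4 = 5, 39^8 = 25, 39^16 = 72, 39^32 = 49
  39^39 = 39^32 * 39^4 * 39^2 * 39^1 = 49 * 5 * 20 * 39 mod 79
    49 * 5 = 245 = 8 mod 79
    8 * 20 = 160 = 2 mod 79
    2 * 39 = 78 = 78 mod 79
  39^39 = 78 mod 79
Result 78 = p - 1 = -1 mod 79: 39 is a quadratic non-residue mod 79. As a residue in [0, p-1] the value is 78.
39^39 mod 79 = 78

78
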